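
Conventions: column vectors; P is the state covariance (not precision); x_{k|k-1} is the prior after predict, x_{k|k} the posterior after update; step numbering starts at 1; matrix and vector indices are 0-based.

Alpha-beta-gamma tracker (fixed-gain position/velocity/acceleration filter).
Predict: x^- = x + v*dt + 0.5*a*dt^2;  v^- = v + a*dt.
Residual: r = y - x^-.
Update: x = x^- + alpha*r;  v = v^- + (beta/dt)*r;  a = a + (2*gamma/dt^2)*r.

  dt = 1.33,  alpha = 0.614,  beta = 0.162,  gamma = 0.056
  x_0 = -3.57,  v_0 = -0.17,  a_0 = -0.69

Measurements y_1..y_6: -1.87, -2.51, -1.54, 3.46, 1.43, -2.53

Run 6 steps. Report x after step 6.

step 1: x_pred=-4.4064  r=2.5364  x^+=-2.8490  v^+=-0.7788  a^+=-0.5294
step 2: x_pred=-4.3530  r=1.8430  x^+=-3.2214  v^+=-1.2584  a^+=-0.4127
step 3: x_pred=-5.2601  r=3.7201  x^+=-2.9760  v^+=-1.3542  a^+=-0.1772
step 4: x_pred=-4.9337  r=8.3937  x^+=0.2200  v^+=-0.5674  a^+=0.3543
step 5: x_pred=-0.2213  r=1.6513  x^+=0.7926  v^+=0.1049  a^+=0.4588
step 6: x_pred=1.3380  r=-3.8680  x^+=-1.0370  v^+=0.2440  a^+=0.2139

x_post = -1.0370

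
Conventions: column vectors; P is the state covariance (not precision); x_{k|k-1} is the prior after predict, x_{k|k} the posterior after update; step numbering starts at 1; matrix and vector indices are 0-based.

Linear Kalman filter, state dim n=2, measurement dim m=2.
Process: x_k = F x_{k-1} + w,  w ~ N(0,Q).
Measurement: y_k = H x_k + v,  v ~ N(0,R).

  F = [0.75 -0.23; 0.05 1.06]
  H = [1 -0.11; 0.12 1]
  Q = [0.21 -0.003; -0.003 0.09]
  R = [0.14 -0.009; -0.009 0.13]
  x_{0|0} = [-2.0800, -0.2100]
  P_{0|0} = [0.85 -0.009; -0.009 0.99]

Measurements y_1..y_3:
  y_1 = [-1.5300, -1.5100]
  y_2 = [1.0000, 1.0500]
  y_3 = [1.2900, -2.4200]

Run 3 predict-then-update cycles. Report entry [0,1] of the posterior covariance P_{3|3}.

P_post[0,1] = -0.0080

step 1: x^-=[-1.5117, -0.3266]  P^-=[0.7436 -0.2195; -0.2195 1.2035]  S=[0.9465 -0.2688; -0.2688 1.2916]  K=[0.8317 0.0722; -0.1201 0.8865]  nu=[-0.0542, -1.0020]  x^+=[-1.6291, -1.2083]  P^+=[0.1145 -0.0118; -0.0118 0.1177]
step 2: x^-=[-0.9439, -1.3623]  P^-=[0.2847 -0.0367; -0.0367 0.2213]  S=[0.4355 -0.0354; -0.0354 0.3466]  K=[0.6680 0.0609; -0.0901 0.6166]  nu=[1.7941, 2.5255]  x^+=[0.4084, 0.0335]  P^+=[0.0920 -0.0091; -0.0091 0.0821]
step 3: x^-=[0.2986, 0.0559]  P^-=[0.2692 -0.0267; -0.0267 0.1815]  S=[0.4173 -0.0230; -0.0230 0.3089]  K=[0.6559 0.0670; -0.0804 0.5710]  nu=[0.9975, -2.5118]  x^+=[0.7847, -1.4586]  P^+=[0.0903 -0.0080; -0.0080 0.0759]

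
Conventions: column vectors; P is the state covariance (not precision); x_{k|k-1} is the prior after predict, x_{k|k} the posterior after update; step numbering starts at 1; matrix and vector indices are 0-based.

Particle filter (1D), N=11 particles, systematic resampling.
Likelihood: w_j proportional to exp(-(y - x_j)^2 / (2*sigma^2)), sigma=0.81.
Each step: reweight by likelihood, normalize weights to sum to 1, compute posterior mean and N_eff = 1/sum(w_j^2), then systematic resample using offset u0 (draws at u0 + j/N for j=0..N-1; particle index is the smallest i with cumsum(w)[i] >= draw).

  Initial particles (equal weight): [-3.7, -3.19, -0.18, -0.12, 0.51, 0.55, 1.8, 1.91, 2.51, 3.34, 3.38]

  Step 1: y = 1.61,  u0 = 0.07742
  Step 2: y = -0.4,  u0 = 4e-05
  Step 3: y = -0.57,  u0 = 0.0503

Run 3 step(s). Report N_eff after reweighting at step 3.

step 1: w=[0.0000, 0.0000, 0.0238, 0.0280, 0.1089, 0.1163, 0.2664, 0.2557, 0.1477, 0.0280, 0.0252]  mean=1.6291  Neff=5.3667  idx=[4, 5, 5, 6, 6, 6, 7, 7, 8, 8, 10]
step 2: w=[0.3225, 0.3047, 0.3047, 0.0152, 0.0152, 0.0152, 0.0104, 0.0104, 0.0010, 0.0010, 0.0000]  mean=0.6260  Neff=3.4417  idx=[0, 0, 0, 0, 1, 1, 1, 2, 2, 2, 2]
step 3: w=[0.0948, 0.0948, 0.0948, 0.0948, 0.0887, 0.0887, 0.0887, 0.0887, 0.0887, 0.0887, 0.0887]  mean=0.5348  Neff=10.9884  idx=[0, 1, 2, 3, 4, 5, 6, 7, 8, 9, 10]

N_eff = 10.9884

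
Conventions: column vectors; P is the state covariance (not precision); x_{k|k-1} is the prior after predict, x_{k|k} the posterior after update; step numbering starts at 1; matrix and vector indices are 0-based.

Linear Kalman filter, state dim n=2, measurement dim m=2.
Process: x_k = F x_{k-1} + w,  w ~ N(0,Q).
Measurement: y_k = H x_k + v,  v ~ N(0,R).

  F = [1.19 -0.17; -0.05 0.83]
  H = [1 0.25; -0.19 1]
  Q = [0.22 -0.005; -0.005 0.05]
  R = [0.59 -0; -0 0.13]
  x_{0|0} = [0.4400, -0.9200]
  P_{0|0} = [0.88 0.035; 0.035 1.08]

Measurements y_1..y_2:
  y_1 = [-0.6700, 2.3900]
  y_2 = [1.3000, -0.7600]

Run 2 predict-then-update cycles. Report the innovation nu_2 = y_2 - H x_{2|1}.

step 1: x^-=[0.6800, -0.7856]  P^-=[1.4832 -0.1749; -0.1749 0.7933]  S=[2.0354 -0.2501; -0.2501 1.0433]  K=[0.6733 -0.2764; 0.1122 0.8191]  nu=[-1.1536, 3.3048]  x^+=[-1.0100, 1.7920]  P^+=[0.3878 0.0378; 0.0378 0.1137]
step 2: x^-=[-1.5066, 1.5379]  P^-=[0.7572 -0.0065; -0.0065 0.1261]  S=[1.3518 -0.1185; -0.1185 0.2859]  K=[0.5322 -0.3053; 0.0597 0.4702]  nu=[2.4221, -2.5841]  x^+=[0.5712, 0.4675]  P^+=[0.3092 0.0191; 0.0191 0.0647]

innov = [2.4221, -2.5841]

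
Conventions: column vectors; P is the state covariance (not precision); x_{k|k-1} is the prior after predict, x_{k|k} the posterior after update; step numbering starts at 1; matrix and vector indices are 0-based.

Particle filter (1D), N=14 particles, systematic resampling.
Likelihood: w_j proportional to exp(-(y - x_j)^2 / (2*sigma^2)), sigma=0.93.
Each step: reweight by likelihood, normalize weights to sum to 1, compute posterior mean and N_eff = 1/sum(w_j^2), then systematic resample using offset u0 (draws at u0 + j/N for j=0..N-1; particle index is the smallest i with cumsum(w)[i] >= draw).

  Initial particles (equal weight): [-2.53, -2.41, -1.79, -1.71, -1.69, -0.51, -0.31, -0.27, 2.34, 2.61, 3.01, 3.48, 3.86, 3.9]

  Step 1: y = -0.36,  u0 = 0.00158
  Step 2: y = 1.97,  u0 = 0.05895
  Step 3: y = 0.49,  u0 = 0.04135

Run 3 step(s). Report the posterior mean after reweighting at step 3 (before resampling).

post_mean = -0.3275

step 1: w=[0.0158, 0.0211, 0.0735, 0.0836, 0.0862, 0.2366, 0.2393, 0.2386, 0.0035, 0.0015, 0.0003, 0.0000, 0.0000, 0.0000]  mean=-0.7568  Neff=5.2443  idx=[0, 2, 3, 4, 5, 5, 5, 5, 6, 6, 6, 7, 7, 7]
step 2: w=[0.0000, 0.0007, 0.0009, 0.0010, 0.0666, 0.0666, 0.0666, 0.0666, 0.1155, 0.1155, 0.1155, 0.1282, 0.1282, 0.1282]  mean=-0.3516  Neff=9.3419  idx=[4, 5, 6, 8, 8, 9, 9, 10, 11, 11, 12, 12, 13, 13]
step 3: w=[0.0595, 0.0595, 0.0595, 0.0732, 0.0732, 0.0732, 0.0732, 0.0732, 0.0759, 0.0759, 0.0759, 0.0759, 0.0759, 0.0759]  mean=-0.3275  Neff=13.8899  idx=[0, 1, 3, 4, 5, 6, 6, 7, 8, 9, 10, 11, 12, 13]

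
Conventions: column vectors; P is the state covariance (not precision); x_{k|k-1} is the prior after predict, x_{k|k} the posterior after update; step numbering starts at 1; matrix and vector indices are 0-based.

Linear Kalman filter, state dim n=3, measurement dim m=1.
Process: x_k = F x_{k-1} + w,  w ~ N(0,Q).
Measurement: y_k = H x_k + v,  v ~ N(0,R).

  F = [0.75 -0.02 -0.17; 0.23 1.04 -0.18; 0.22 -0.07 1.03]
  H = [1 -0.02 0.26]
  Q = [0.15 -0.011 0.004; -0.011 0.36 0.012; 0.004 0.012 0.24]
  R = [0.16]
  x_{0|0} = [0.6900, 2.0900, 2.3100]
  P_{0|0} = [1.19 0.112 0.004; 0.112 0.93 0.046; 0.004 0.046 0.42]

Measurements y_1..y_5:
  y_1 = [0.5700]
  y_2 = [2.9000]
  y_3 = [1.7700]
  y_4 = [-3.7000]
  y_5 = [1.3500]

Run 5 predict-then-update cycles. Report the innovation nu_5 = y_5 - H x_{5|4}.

step 1: x^-=[0.0830, 1.9165, 2.3848]  P^-=[0.8278 0.2660 0.1243; 0.2660 1.4785 0.0011; 0.1243 0.0011 0.7395]  S=[1.0924]  K=[0.7825; 0.2167; 0.2898]  nu=[-0.0947]  x^+=[0.0089, 1.8960, 2.3574]  P^+=[0.1589 0.0808 -0.1234; 0.0808 1.4272 -0.0675; -0.1234 -0.0675 0.6478]
step 2: x^-=[-0.4320, 1.5495, 2.2973]  P^-=[0.2873 0.1023 -0.1759; 0.1023 2.0072 -0.2842; -0.1759 -0.2842 0.8932]  S=[0.4158]  K=[0.5759; -0.0282; 0.1491]  nu=[2.7657]  x^+=[1.1608, 1.4716, 2.7096]  P^+=[0.1493 0.1091 -0.2116; 0.1091 2.0068 -0.2825; -0.2116 -0.2825 0.8840]
step 3: x^-=[0.3805, 1.3097, 2.9433]  P^-=[0.3091 0.1704 -0.2826; 0.1704 2.7426 -0.6152; -0.2826 -0.6152 1.1363]  S=[0.3996]  K=[0.5811; -0.1110; 0.0628]  nu=[0.6504]  x^+=[0.7585, 1.2375, 2.9841]  P^+=[0.1742 0.1962 -0.2972; 0.1962 2.7377 -0.6124; -0.2972 -0.6124 1.1347]
step 4: x^-=[0.0368, 0.9243, 3.1539]  P^-=[0.3476 0.3068 -0.3865; 0.3068 3.7148 -1.0695; -0.3865 -1.0695 1.4132]  S=[0.4025]  K=[0.5987; -0.1132; 0.0059]  nu=[-4.5383]  x^+=[-2.6803, 1.4383, 3.1270]  P^+=[0.2033 0.3341 -0.3879; 0.3341 3.7096 -1.0692; -0.3879 -1.0692 1.4132]
step 5: x^-=[-2.5706, 0.3165, 2.5305]  P^-=[0.3883 0.5019 -0.4996; 0.5019 5.0211 -1.6741; -0.4996 -1.6741 1.7354]  S=[0.4052]  K=[0.6130; -0.0833; -0.0367]  nu=[3.2690]  x^+=[-0.5667, 0.0440, 2.4106]  P^+=[0.2360 0.5226 -0.4904; 0.5226 5.0183 -1.6753; -0.4904 -1.6753 1.7349]

innov = [3.2690]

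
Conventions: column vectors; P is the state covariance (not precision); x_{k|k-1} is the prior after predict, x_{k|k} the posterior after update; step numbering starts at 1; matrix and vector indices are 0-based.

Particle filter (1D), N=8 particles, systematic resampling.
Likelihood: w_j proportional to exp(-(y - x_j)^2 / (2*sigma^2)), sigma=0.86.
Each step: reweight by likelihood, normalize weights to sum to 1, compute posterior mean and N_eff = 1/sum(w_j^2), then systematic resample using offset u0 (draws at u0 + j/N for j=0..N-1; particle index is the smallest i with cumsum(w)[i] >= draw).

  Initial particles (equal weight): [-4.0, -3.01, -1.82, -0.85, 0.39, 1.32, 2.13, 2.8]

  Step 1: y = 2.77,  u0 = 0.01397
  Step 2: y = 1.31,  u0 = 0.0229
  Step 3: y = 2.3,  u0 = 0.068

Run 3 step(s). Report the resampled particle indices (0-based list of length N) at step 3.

resampled_idx = [0, 2, 3, 3, 4, 5, 6, 7]

step 1: w=[0.0000, 0.0000, 0.0000, 0.0001, 0.0108, 0.1195, 0.3752, 0.4946]  mean=2.3457  Neff=2.5017  idx=[5, 6, 6, 6, 7, 7, 7, 7]
step 2: w=[0.2634, 0.1672, 0.1672, 0.1672, 0.0587, 0.0587, 0.0587, 0.0587]  mean=2.0740  Neff=5.9853  idx=[0, 0, 1, 1, 2, 3, 4, 6]
step 3: w=[0.0785, 0.0785, 0.1473, 0.1473, 0.1473, 0.1473, 0.1269, 0.1269]  mean=2.1729  Neff=7.6145  idx=[0, 2, 3, 3, 4, 5, 6, 7]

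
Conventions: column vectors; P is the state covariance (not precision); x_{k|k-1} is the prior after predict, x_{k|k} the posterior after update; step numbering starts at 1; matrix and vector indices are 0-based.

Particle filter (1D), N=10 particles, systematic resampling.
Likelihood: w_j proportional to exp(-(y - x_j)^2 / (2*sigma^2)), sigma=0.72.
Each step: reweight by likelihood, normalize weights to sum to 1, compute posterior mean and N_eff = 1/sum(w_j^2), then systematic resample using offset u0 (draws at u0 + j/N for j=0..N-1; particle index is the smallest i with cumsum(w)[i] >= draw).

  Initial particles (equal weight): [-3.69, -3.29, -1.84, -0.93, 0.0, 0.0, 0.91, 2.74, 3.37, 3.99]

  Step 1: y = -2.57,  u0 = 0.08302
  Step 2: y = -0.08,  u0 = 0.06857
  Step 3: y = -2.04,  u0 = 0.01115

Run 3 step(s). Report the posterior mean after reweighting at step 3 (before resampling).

post_mean = -1.4533

step 1: w=[0.1886, 0.3836, 0.3783, 0.0473, 0.0011, 0.0011, 0.0000, 0.0000, 0.0000, 0.0000]  mean=-2.6982  Neff=3.0478  idx=[0, 0, 1, 1, 1, 2, 2, 2, 2, 3]
step 2: w=[0.0000, 0.0000, 0.0001, 0.0001, 0.0001, 0.0720, 0.0720, 0.0720, 0.0720, 0.7117]  mean=-1.1927  Neff=1.8965  idx=[5, 7, 8, 9, 9, 9, 9, 9, 9, 9]
step 3: w=[0.1917, 0.1917, 0.1917, 0.0607, 0.0607, 0.0607, 0.0607, 0.0607, 0.0607, 0.0607]  mean=-1.4533  Neff=7.3516  idx=[0, 0, 1, 1, 2, 2, 3, 5, 6, 8]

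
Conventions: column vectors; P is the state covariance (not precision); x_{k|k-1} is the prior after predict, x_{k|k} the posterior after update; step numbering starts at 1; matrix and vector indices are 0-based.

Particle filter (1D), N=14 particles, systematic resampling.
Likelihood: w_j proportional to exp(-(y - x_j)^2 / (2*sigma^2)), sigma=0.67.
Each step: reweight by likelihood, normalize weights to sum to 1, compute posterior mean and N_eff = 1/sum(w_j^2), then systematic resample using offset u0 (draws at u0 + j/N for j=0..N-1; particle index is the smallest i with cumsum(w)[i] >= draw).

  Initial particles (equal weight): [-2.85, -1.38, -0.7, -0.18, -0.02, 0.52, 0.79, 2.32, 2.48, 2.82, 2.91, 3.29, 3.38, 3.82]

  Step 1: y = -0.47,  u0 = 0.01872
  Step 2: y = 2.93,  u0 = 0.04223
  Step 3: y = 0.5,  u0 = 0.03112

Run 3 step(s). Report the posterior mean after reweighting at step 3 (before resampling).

post_mean = 0.4909

step 1: w=[0.0005, 0.1118, 0.2650, 0.2560, 0.2243, 0.0944, 0.0480, 0.0000, 0.0000, 0.0000, 0.0000, 0.0000, 0.0000, 0.0000]  mean=-0.3047  Neff=4.7668  idx=[1, 1, 2, 2, 2, 2, 3, 3, 3, 4, 4, 4, 5, 5]
step 2: w=[0.0000, 0.0000, 0.0001, 0.0001, 0.0001, 0.0001, 0.0063, 0.0063, 0.0063, 0.0184, 0.0184, 0.0184, 0.4627, 0.4627]  mean=0.4764  Neff=2.3289  idx=[10, 12, 12, 12, 12, 12, 12, 13, 13, 13, 13, 13, 13, 13]
step 3: w=[0.0539, 0.0728, 0.0728, 0.0728, 0.0728, 0.0728, 0.0728, 0.0728, 0.0728, 0.0728, 0.0728, 0.0728, 0.0728, 0.0728]  mean=0.4909  Neff=13.9353  idx=[0, 1, 2, 3, 4, 5, 6, 7, 8, 9, 10, 11, 12, 13]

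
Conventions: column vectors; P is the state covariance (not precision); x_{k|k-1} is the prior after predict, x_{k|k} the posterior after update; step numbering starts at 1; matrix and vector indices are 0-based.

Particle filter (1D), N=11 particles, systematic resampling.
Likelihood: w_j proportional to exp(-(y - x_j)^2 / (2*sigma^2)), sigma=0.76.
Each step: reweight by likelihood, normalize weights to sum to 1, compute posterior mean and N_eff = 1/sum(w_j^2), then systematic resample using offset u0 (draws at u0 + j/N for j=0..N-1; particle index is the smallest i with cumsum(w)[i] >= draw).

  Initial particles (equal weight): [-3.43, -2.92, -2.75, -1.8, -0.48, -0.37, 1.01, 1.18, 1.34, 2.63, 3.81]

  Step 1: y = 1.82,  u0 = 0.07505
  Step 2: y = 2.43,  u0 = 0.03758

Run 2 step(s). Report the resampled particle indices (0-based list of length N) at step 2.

step 1: w=[0.0000, 0.0000, 0.0000, 0.0000, 0.0038, 0.0058, 0.2089, 0.2586, 0.3020, 0.2089, 0.0120]  mean=1.5119  Neff=4.0722  idx=[6, 6, 7, 7, 7, 8, 8, 8, 9, 9, 9]
step 2: w=[0.0343, 0.0343, 0.0507, 0.0507, 0.0507, 0.0702, 0.0702, 0.0702, 0.1896, 0.1896, 0.1896]  mean=2.0267  Neff=7.5379  idx=[1, 3, 4, 6, 7, 8, 8, 9, 9, 10, 10]

resampled_idx = [1, 3, 4, 6, 7, 8, 8, 9, 9, 10, 10]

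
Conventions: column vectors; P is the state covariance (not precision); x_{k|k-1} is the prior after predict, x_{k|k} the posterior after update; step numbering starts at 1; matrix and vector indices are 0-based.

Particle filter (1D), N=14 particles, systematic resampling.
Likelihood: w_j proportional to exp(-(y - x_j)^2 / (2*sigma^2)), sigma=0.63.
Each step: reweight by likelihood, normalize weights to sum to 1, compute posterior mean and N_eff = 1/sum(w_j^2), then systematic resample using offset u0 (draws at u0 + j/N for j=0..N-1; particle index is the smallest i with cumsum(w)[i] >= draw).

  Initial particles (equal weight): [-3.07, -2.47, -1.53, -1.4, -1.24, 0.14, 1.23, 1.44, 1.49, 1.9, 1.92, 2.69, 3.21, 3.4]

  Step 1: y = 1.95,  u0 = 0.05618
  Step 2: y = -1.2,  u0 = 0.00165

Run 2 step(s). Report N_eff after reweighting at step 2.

step 1: w=[0.0000, 0.0000, 0.0000, 0.0000, 0.0000, 0.0034, 0.1101, 0.1525, 0.1621, 0.2109, 0.2113, 0.1061, 0.0286, 0.0150]  mean=1.8317  Neff=6.1316  idx=[6, 7, 7, 8, 8, 8, 9, 9, 9, 10, 10, 10, 11, 12]
step 2: w=[0.4681, 0.1224, 0.1224, 0.0875, 0.0875, 0.0875, 0.0044, 0.0044, 0.0044, 0.0038, 0.0038, 0.0038, 0.0000, 0.0000]  mean=1.3663  Neff=3.6737  idx=[0, 0, 0, 0, 0, 0, 0, 1, 1, 2, 3, 3, 4, 5]

N_eff = 3.6737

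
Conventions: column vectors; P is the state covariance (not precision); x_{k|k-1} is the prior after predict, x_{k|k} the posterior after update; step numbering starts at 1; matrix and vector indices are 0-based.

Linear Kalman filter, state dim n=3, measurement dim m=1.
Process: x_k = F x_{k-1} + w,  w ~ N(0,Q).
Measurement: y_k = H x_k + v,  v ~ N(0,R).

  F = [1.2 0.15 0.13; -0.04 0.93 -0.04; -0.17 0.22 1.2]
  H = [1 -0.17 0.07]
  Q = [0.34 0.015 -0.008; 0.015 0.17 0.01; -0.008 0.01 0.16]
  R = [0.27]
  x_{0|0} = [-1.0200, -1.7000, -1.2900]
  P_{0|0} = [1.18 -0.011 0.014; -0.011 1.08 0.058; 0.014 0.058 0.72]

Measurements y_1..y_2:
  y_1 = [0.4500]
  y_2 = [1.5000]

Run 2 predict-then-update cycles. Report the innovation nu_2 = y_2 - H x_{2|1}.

step 1: x^-=[-1.6467, -1.4886, -1.7486]  P^-=[2.0783 0.0990 -0.0714; 0.0990 1.1037 0.2699; -0.0714 0.2699 1.3089]  S=[2.3366]  K=[0.8801; -0.0299; -0.0110]  nu=[1.9660]  x^+=[0.0837, -1.5473, -1.7702]  P^+=[0.2683 0.1604 -0.0488; 0.1604 1.1016 0.2691; -0.0488 0.2691 1.3086]
step 2: x^-=[-0.3618, -1.3715, -2.4789]  P^-=[0.8263 0.3605 0.2029; 0.3605 1.0932 0.4476; 0.2029 0.4476 2.2555]  S=[1.0341]  K=[0.7535; 0.1992; 0.2753]  nu=[1.8022]  x^+=[0.9961, -1.0125, -1.9827]  P^+=[0.2392 0.2053 -0.0116; 0.2053 1.0521 0.3909; -0.0116 0.3909 2.1771]

innov = [1.8022]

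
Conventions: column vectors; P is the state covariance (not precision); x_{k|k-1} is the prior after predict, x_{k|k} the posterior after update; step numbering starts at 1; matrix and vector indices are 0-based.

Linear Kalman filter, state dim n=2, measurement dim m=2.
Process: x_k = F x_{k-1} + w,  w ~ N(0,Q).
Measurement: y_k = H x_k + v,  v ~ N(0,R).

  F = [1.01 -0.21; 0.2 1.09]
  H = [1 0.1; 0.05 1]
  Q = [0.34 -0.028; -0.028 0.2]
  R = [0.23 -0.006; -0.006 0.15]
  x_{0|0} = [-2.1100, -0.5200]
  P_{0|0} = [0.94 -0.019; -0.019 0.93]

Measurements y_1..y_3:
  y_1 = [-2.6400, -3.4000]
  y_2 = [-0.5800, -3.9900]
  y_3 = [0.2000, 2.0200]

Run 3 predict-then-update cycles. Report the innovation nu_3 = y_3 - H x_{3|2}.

step 1: x^-=[-2.0219, -0.9888]  P^-=[1.3480 -0.0711; -0.0711 1.3342]  S=[1.5771 0.1234; 0.1234 1.4805]  K=[0.8560 -0.0738; -0.0310 0.9014]  nu=[-0.5192, -2.3101]  x^+=[-2.2958, -3.0550]  P^+=[0.1999 -0.0262; -0.0262 0.1367]
step 2: x^-=[-1.6772, -3.7891]  P^-=[0.5611 -0.0467; -0.0467 0.3590]  S=[0.7854 0.0111; 0.0111 0.5057]  K=[0.7092 -0.0523; -0.0236 0.7058]  nu=[1.4761, -0.1170]  x^+=[-0.6241, -3.9066]  P^+=[0.1655 -0.0204; -0.0204 0.1070]
step 3: x^-=[0.1900, -4.3830]  P^-=[0.5222 -0.0406; -0.0406 0.3249]  S=[0.7473 0.0117; 0.0117 0.4721]  K=[0.6941 -0.0481; -0.0217 0.6844]  nu=[0.4483, 6.3935]  x^+=[0.1939, -0.0172]  P^+=[0.1619 -0.0195; -0.0195 0.1038]

innov = [0.4483, 6.3935]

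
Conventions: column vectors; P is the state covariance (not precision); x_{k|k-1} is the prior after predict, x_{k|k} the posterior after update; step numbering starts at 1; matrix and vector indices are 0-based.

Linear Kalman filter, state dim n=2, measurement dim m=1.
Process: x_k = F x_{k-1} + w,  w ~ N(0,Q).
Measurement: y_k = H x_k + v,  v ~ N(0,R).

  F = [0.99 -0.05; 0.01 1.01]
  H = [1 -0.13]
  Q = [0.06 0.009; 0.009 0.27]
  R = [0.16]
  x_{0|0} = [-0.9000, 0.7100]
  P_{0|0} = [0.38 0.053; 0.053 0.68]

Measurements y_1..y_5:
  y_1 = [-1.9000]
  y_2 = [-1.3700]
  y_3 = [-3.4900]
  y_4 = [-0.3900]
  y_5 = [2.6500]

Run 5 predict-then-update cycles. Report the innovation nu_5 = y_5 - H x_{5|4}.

step 1: x^-=[-0.9265, 0.7081]  P^-=[0.4289 0.0314; 0.0314 0.9648]  S=[0.5970]  K=[0.7115; -0.1575]  nu=[-0.8814]  x^+=[-1.5537, 0.8469]  P^+=[0.1266 0.0983; 0.0983 0.9500]
step 2: x^-=[-1.5805, 0.8399]  P^-=[0.1767 0.0605; 0.0605 1.2411]  S=[0.3420]  K=[0.4938; -0.2948]  nu=[0.3197]  x^+=[-1.4226, 0.7456]  P^+=[0.0934 0.1103; 0.1103 1.2113]
step 3: x^-=[-1.4457, 0.7388]  P^-=[0.1436 0.0590; 0.0590 1.5079]  S=[0.3137]  K=[0.4333; -0.4368]  nu=[-1.9483]  x^+=[-2.2898, 1.5898]  P^+=[0.0847 0.1184; 0.1184 1.4481]
step 4: x^-=[-2.3464, 1.5828]  P^-=[0.1349 0.0550; 0.0550 1.7496]  S=[0.3102]  K=[0.4119; -0.5559]  nu=[2.1621]  x^+=[-1.4557, 0.3808]  P^+=[0.0823 0.1260; 0.1260 1.6537]
step 5: x^-=[-1.4602, 0.3701]  P^-=[0.1323 0.0523; 0.0523 1.9595]  S=[0.3118]  K=[0.4025; -0.6493]  nu=[4.1583]  x^+=[0.2135, -2.3299]  P^+=[0.0818 0.1338; 0.1338 1.8280]

innov = [4.1583]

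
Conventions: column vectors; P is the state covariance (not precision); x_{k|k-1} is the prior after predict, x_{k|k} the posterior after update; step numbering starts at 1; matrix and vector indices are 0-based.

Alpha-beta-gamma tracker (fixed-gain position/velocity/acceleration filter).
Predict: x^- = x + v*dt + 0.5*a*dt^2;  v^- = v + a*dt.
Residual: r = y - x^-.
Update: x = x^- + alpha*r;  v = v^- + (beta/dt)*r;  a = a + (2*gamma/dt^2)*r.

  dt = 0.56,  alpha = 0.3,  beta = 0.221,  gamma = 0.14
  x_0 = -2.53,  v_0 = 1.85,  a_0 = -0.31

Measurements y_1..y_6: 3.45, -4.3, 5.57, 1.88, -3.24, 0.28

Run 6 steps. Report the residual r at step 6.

step 1: x_pred=-1.5426  r=4.9926  x^+=-0.0448  v^+=3.6467  a^+=4.1477
step 2: x_pred=2.6477  r=-6.9477  x^+=0.5634  v^+=3.2275  a^+=-2.0556
step 3: x_pred=2.0485  r=3.5215  x^+=3.1049  v^+=3.4662  a^+=1.0886
step 4: x_pred=5.2167  r=-3.3367  x^+=4.2157  v^+=2.7590  a^+=-1.8906
step 5: x_pred=5.4643  r=-8.7043  x^+=2.8530  v^+=-1.7348  a^+=-9.6622
step 6: x_pred=0.3664  r=-0.0864  x^+=0.3405  v^+=-7.1798  a^+=-9.7394

resid = -0.0864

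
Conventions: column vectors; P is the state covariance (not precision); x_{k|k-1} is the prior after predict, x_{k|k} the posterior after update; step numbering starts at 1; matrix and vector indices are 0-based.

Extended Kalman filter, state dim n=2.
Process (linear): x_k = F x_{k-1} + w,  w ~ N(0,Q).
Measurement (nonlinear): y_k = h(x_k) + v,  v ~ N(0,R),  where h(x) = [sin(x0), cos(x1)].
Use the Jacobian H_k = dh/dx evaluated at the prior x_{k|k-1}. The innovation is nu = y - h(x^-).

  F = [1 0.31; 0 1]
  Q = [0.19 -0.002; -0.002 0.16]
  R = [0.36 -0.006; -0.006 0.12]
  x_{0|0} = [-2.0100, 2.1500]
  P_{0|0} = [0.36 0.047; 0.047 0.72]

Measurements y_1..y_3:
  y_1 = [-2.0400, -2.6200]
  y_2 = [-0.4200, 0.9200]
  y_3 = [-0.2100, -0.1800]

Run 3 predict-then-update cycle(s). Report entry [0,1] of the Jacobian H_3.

step 1: x^-=[-1.3435, 2.1500]  P^-=[0.6483 0.2682; 0.2682 0.8800]  H_jac=[0.2253 0.0000; 0.0000 -0.8369]  S=[0.3929 -0.0566; -0.0566 0.7364]  K=[0.3316 -0.2793; 0.0099 -0.9994]  nu=[-1.0657, -2.0726]  x^+=[-1.1179, 4.2108]  P^+=[0.5372 0.0424; 0.0424 0.1434]
step 2: x^-=[0.1874, 4.2108]  P^-=[0.7673 0.0849; 0.0849 0.3034]  H_jac=[0.9825 0.0000; 0.0000 0.8768]  S=[1.1006 0.0671; 0.0671 0.3532]  K=[0.6799 0.0815; 0.0302 0.7473]  nu=[-0.6064, 1.4008]  x^+=[-0.1107, 5.2393]  P^+=[0.2486 0.0065; 0.0065 0.1021]
step 3: x^-=[1.5135, 5.2393]  P^-=[0.4525 0.0361; 0.0361 0.2621]  H_jac=[0.0573 0.0000; 0.0000 0.8643]  S=[0.3615 -0.0042; -0.0042 0.3158]  K=[0.0728 0.0999; 0.0141 0.7175]  nu=[-1.2084, -0.6829]  x^+=[1.3573, 4.7323]  P^+=[0.4475 0.0134; 0.0134 0.0995]

H_jac[0,1] = 0.0000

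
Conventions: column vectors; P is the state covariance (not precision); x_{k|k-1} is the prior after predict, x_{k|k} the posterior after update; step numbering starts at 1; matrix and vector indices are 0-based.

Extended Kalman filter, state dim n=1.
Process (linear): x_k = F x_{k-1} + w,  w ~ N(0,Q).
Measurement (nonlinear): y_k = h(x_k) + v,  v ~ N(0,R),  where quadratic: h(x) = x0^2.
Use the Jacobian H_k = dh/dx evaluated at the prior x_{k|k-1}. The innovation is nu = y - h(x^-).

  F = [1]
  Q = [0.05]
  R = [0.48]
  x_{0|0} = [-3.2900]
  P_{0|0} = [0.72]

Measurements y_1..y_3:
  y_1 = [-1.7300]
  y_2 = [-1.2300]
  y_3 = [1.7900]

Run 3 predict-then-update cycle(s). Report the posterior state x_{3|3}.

x_post = [-1.0443]

step 1: x^-=[-3.2900]  P^-=[0.7700]  H_jac=[-6.5800]  S=[33.8182]  K=[-0.1498]  nu=[-12.5541]  x^+=[-1.4092]  P^+=[0.0109]
step 2: x^-=[-1.4092]  P^-=[0.0609]  H_jac=[-2.8183]  S=[0.9640]  K=[-0.1781]  nu=[-3.2157]  x^+=[-0.8363]  P^+=[0.0303]
step 3: x^-=[-0.8363]  P^-=[0.0803]  H_jac=[-1.6726]  S=[0.7048]  K=[-0.1907]  nu=[1.0906]  x^+=[-1.0443]  P^+=[0.0547]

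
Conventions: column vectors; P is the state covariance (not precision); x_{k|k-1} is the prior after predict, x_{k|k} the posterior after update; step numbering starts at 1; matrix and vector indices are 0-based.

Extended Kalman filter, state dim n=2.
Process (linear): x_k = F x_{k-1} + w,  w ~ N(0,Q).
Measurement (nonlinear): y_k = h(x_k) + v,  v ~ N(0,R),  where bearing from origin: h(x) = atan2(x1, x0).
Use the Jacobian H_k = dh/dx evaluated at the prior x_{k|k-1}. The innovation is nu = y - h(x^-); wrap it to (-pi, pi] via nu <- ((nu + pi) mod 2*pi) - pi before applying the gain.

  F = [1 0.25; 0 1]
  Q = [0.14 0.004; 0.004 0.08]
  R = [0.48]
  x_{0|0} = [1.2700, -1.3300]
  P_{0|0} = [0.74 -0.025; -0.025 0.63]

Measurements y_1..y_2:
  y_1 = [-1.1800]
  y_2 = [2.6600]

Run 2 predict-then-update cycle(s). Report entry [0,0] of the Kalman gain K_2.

K[0,0] = 0.5981

step 1: x^-=[0.9375, -1.3300]  P^-=[0.9069 0.1365; 0.1365 0.7100]  H_jac=[0.5023 0.3541]  S=[0.8464]  K=[0.5953; 0.3780]  nu=[-0.2232]  x^+=[0.8046, -1.4144]  P^+=[0.6069 -0.0540; -0.0540 0.5890]
step 2: x^-=[0.4510, -1.4144]  P^-=[0.7568 0.0973; 0.0973 0.6690]  H_jac=[0.6418 0.2047]  S=[0.8453]  K=[0.5981; 0.2359]  nu=[-2.3611]  x^+=[-0.9612, -1.9713]  P^+=[0.4544 -0.0220; -0.0220 0.6220]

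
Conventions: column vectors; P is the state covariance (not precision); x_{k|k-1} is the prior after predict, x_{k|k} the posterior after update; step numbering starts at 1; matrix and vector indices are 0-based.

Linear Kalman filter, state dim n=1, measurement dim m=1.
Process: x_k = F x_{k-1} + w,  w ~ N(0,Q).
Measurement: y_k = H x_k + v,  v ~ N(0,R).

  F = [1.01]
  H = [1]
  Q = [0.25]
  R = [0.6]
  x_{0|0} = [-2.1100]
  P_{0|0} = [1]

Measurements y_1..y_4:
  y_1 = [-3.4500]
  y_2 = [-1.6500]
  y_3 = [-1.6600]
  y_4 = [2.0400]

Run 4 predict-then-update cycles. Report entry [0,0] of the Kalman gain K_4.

K[0,0] = 0.4777

step 1: x^-=[-2.1311]  P^-=[1.2701]  S=[1.8701]  K=[0.6792]  nu=[-1.3189]  x^+=[-3.0268]  P^+=[0.4075]
step 2: x^-=[-3.0571]  P^-=[0.6657]  S=[1.2657]  K=[0.5259]  nu=[1.4071]  x^+=[-2.3170]  P^+=[0.3156]
step 3: x^-=[-2.3402]  P^-=[0.5719]  S=[1.1719]  K=[0.4880]  nu=[0.6802]  x^+=[-2.0083]  P^+=[0.2928]
step 4: x^-=[-2.0283]  P^-=[0.5487]  S=[1.1487]  K=[0.4777]  nu=[4.0683]  x^+=[-0.0850]  P^+=[0.2866]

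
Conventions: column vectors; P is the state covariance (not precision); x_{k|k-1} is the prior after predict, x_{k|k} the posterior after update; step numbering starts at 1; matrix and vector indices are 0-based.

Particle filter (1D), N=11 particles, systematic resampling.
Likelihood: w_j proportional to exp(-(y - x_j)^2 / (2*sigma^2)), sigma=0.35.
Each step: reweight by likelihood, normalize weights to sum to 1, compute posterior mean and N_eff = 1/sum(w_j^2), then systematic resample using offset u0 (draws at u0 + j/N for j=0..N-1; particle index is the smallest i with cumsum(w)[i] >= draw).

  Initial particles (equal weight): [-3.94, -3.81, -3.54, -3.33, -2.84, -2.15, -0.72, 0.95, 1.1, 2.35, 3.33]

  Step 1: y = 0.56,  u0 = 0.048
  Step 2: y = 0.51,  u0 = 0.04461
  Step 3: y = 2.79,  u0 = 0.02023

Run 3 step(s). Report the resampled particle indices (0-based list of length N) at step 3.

step 1: w=[0.0000, 0.0000, 0.0000, 0.0000, 0.0000, 0.0000, 0.0015, 0.6377, 0.3608, 0.0000, 0.0000]  mean=1.0017  Neff=1.8628  idx=[7, 7, 7, 7, 7, 7, 7, 8, 8, 8, 8]
step 2: w=[0.1095, 0.1095, 0.1095, 0.1095, 0.1095, 0.1095, 0.1095, 0.0583, 0.0583, 0.0583, 0.0583]  mean=0.9850  Neff=10.2468  idx=[0, 1, 2, 2, 3, 4, 5, 6, 7, 8, 10]
step 3: w=[0.0294, 0.0294, 0.0294, 0.0294, 0.0294, 0.0294, 0.0294, 0.0294, 0.2550, 0.2550, 0.2550]  mean=1.0648  Neff=4.9508  idx=[0, 3, 6, 8, 8, 8, 9, 9, 10, 10, 10]

resampled_idx = [0, 3, 6, 8, 8, 8, 9, 9, 10, 10, 10]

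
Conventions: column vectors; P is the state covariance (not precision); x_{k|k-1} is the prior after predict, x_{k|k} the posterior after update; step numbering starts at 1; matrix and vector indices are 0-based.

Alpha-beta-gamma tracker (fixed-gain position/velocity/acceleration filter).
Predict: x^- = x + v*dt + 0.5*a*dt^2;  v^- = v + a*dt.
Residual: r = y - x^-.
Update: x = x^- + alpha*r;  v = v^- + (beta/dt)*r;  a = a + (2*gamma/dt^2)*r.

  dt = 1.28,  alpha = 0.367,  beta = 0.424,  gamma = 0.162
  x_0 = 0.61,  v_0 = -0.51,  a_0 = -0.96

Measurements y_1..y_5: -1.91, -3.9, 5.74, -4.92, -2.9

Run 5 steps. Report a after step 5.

step 1: x_pred=-0.8292  r=-1.0808  x^+=-1.2259  v^+=-2.0968  a^+=-1.1737
step 2: x_pred=-4.8713  r=0.9713  x^+=-4.5148  v^+=-3.2774  a^+=-0.9816
step 3: x_pred=-9.5141  r=15.2541  x^+=-3.9159  v^+=0.5190  a^+=2.0349
step 4: x_pred=-1.5846  r=-3.3354  x^+=-2.8087  v^+=2.0188  a^+=1.3753
step 5: x_pred=0.9021  r=-3.8021  x^+=-0.4933  v^+=2.5198  a^+=0.6234

a_post = 0.6234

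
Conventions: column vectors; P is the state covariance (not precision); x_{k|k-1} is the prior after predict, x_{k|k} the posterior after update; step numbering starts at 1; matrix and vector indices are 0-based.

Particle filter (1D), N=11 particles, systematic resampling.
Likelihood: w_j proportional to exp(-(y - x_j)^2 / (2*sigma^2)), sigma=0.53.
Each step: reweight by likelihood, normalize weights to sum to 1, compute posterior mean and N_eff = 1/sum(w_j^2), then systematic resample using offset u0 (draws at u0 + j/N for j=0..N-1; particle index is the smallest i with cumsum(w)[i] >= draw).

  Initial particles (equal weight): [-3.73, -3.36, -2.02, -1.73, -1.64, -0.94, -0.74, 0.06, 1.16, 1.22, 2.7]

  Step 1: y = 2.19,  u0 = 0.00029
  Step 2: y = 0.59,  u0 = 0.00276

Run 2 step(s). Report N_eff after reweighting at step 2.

step 1: w=[0.0000, 0.0000, 0.0000, 0.0000, 0.0000, 0.0000, 0.0000, 0.0003, 0.1563, 0.1935, 0.6500]  mean=2.1722  Neff=2.0649  idx=[7, 8, 9, 9, 10, 10, 10, 10, 10, 10, 10]
step 2: w=[0.2812, 0.2601, 0.2288, 0.2288, 0.0002, 0.0002, 0.0002, 0.0002, 0.0002, 0.0002, 0.0002]  mean=0.8799  Neff=3.9779  idx=[0, 0, 0, 0, 1, 1, 2, 2, 2, 3, 3]

N_eff = 3.9779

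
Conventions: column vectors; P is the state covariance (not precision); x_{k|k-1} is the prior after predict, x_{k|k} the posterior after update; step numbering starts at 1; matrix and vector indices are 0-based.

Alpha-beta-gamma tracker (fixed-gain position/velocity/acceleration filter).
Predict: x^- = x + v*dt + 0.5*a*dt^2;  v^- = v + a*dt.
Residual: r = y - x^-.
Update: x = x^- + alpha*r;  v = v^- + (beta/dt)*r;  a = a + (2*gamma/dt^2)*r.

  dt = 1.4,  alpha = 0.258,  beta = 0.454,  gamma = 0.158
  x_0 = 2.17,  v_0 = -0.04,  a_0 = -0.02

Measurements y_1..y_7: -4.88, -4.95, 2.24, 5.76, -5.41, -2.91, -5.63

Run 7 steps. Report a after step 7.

a_post = -3.6203

step 1: x_pred=2.0944  r=-6.9744  x^+=0.2950  v^+=-2.3297  a^+=-1.1444
step 2: x_pred=-4.0881  r=-0.8619  x^+=-4.3105  v^+=-4.2114  a^+=-1.2834
step 3: x_pred=-11.4642  r=13.7042  x^+=-7.9285  v^+=-1.5641  a^+=0.9261
step 4: x_pred=-9.2107  r=14.9707  x^+=-5.3483  v^+=4.5872  a^+=3.3397
step 5: x_pred=4.3467  r=-9.7567  x^+=1.8295  v^+=6.0988  a^+=1.7667
step 6: x_pred=12.0991  r=-15.0091  x^+=8.2268  v^+=3.7049  a^+=-0.6532
step 7: x_pred=12.7736  r=-18.4036  x^+=8.0254  v^+=-3.1775  a^+=-3.6203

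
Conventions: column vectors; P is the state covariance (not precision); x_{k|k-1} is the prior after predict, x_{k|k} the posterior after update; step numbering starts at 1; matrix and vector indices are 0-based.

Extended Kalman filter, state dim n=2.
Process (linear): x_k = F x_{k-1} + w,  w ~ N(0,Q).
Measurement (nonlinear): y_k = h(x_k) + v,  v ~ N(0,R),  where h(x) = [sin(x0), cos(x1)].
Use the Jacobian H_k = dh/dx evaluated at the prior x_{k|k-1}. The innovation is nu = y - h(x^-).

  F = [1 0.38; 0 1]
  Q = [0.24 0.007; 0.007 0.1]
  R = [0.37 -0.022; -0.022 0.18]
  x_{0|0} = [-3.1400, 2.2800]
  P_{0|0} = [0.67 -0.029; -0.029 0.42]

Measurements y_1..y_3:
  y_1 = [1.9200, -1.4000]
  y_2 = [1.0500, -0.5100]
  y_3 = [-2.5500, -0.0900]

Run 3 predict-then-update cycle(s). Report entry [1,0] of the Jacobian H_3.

H_jac[1,0] = 0.0000

step 1: x^-=[-2.2736, 2.2800]  P^-=[0.9486 0.1376; 0.1376 0.5200]  H_jac=[-0.6464 0.0000; 0.0000 -0.7589]  S=[0.7663 0.0455; 0.0455 0.4795]  K=[-0.7917 -0.1427; -0.0676 -0.8166]  nu=[2.6830, -0.7488]  x^+=[-4.2908, 2.7101]  P^+=[0.4483 0.0109; 0.0109 0.1917]
step 2: x^-=[-3.2609, 2.7101]  P^-=[0.7243 0.0908; 0.0908 0.2917]  H_jac=[-0.9929 0.0000; 0.0000 -0.4182]  S=[1.0840 0.0157; 0.0157 0.2310]  K=[-0.6617 -0.1194; -0.0756 -0.5230]  nu=[0.9309, 0.3984]  x^+=[-3.9245, 2.4315]  P^+=[0.2439 0.0166; 0.0166 0.2211]
step 3: x^-=[-3.0005, 2.4315]  P^-=[0.5284 0.1076; 0.1076 0.3211]  H_jac=[-0.9901 0.0000; 0.0000 -0.6519]  S=[0.8880 0.0474; 0.0474 0.3165]  K=[-0.5820 -0.1344; -0.0853 -0.6487]  nu=[-2.4094, 0.6683]  x^+=[-1.6880, 2.2035]  P^+=[0.2145 0.0175; 0.0175 0.1762]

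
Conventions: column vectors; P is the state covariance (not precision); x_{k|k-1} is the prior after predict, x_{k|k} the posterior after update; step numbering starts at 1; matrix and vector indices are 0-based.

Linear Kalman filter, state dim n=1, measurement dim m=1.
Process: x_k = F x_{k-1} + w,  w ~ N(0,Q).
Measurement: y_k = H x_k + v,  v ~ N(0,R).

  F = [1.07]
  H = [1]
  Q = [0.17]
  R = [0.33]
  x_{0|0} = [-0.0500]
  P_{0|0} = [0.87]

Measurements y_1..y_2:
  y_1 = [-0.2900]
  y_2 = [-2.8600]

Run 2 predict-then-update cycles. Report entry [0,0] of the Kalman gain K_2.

step 1: x^-=[-0.0535]  P^-=[1.1661]  S=[1.4961]  K=[0.7794]  nu=[-0.2365]  x^+=[-0.2378]  P^+=[0.2572]
step 2: x^-=[-0.2545]  P^-=[0.4645]  S=[0.7945]  K=[0.5846]  nu=[-2.6055]  x^+=[-1.7778]  P^+=[0.1929]

K[0,0] = 0.5846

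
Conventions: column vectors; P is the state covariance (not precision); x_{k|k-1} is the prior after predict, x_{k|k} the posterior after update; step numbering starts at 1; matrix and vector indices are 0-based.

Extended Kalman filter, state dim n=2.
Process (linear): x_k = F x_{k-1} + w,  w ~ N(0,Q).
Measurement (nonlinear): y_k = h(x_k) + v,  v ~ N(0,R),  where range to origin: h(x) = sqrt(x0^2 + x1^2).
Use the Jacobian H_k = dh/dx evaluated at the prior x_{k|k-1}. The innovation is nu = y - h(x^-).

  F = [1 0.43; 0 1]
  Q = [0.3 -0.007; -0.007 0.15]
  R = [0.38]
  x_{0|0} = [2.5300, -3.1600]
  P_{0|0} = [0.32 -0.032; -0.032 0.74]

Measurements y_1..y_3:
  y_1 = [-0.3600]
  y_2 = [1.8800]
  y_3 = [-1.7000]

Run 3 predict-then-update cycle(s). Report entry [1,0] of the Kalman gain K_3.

K[1,0] = 0.2441

step 1: x^-=[1.1712, -3.1600]  P^-=[0.7293 0.2792; 0.2792 0.8900]  H_jac=[0.3475 -0.9377]  S=[1.0686]  K=[-0.0078; -0.6901]  nu=[-3.7301]  x^+=[1.2003, -0.5858]  P^+=[0.7292 0.2734; 0.2734 0.3810]
step 2: x^-=[0.9484, -0.5858]  P^-=[1.3349 0.4303; 0.4303 0.5310]  H_jac=[0.8508 -0.5255]  S=[1.1082]  K=[0.8208; 0.0786]  nu=[0.7653]  x^+=[1.5766, -0.5256]  P^+=[0.5882 0.3588; 0.3588 0.5242]
step 3: x^-=[1.3506, -0.5256]  P^-=[1.2937 0.5772; 0.5772 0.6742]  H_jac=[0.9319 -0.3627]  S=[1.2020]  K=[0.8288; 0.2441]  nu=[-3.1492]  x^+=[-1.2597, -1.2943]  P^+=[0.4680 0.3341; 0.3341 0.6026]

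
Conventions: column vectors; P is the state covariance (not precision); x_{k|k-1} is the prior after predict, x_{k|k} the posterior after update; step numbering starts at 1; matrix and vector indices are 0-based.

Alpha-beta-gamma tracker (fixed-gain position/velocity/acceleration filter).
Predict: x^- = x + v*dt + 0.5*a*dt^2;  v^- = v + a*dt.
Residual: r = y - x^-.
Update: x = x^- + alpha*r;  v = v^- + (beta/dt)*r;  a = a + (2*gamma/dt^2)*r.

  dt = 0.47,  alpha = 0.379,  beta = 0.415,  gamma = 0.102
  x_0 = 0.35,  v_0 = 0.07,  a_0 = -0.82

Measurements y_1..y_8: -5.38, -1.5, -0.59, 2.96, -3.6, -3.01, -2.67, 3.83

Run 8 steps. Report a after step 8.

step 1: x_pred=0.2923  r=-5.6723  x^+=-1.8575  v^+=-5.3239  a^+=-6.0584
step 2: x_pred=-5.0289  r=3.5289  x^+=-3.6914  v^+=-5.0555  a^+=-2.7995
step 3: x_pred=-6.3767  r=5.7867  x^+=-4.1835  v^+=-1.2617  a^+=2.5445
step 4: x_pred=-4.4955  r=7.4555  x^+=-1.6699  v^+=6.5173  a^+=9.4296
step 5: x_pred=2.4348  r=-6.0348  x^+=0.1476  v^+=5.6206  a^+=3.8565
step 6: x_pred=3.2152  r=-6.2252  x^+=0.8559  v^+=1.9364  a^+=-1.8924
step 7: x_pred=1.5570  r=-4.2270  x^+=-0.0450  v^+=-2.6853  a^+=-5.7960
step 8: x_pred=-1.9473  r=5.7773  x^+=0.2423  v^+=-0.3082  a^+=-0.4607

a_post = -0.4607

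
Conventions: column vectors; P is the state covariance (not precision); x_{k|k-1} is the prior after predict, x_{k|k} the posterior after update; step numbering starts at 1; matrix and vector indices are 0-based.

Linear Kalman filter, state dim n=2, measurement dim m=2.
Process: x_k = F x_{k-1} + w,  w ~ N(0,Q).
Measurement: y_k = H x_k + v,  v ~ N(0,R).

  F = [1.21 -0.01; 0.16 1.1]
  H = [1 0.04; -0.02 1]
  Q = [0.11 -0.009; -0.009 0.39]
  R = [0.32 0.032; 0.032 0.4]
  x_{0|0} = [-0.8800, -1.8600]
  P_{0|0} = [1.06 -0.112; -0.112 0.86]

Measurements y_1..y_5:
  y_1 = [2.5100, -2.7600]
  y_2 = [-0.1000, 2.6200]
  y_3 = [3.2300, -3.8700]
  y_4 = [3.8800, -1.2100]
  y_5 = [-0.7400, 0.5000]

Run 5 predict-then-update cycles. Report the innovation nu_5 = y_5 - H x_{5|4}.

innov = [-4.8436, 1.5791]

step 1: x^-=[-1.0462, -2.1868]  P^-=[1.6647 0.0379; 0.0379 1.4183]  S=[1.9900 0.0933; 0.0933 1.8175]  K=[0.8392 -0.0406; 0.0110 0.7794]  nu=[3.6437, -0.5941]  x^+=[2.0357, -2.6098]  P^+=[0.2666 0.0160; 0.0160 0.3124]
step 2: x^-=[2.4892, -2.5450]  P^-=[0.5000 0.0604; 0.0604 0.7805]  S=[0.8261 0.1136; 0.1136 1.1783]  K=[0.6104 -0.0161; 0.0203 0.6594]  nu=[-2.4874, 5.2148]  x^+=[0.8872, 0.8434]  P^+=[0.1941 0.0170; 0.0170 0.2648]
step 3: x^-=[1.0651, 1.0696]  P^-=[0.3938 0.0483; 0.0483 0.7213]  S=[0.7189 0.1012; 0.1012 1.1195]  K=[0.5525 -0.0139; 0.0169 0.6419]  nu=[2.1222, -4.9183]  x^+=[2.3058, -2.0516]  P^+=[0.1757 0.0156; 0.0156 0.2576]
step 4: x^-=[2.8105, -1.8878]  P^-=[0.3669 0.0430; 0.0430 0.7117]  S=[0.6915 0.0961; 0.0961 1.1101]  K=[0.5351 -0.0142; 0.0145 0.6391]  nu=[1.1450, 0.7340]  x^+=[3.4128, -1.4021]  P^+=[0.1702 0.0148; 0.0148 0.2564]
step 5: x^-=[4.1435, -0.9962]  P^-=[0.3588 0.0409; 0.0409 0.7098]  S=[0.6832 0.0940; 0.0940 1.1083]  K=[0.5296 -0.0145; 0.0135 0.6386]  nu=[-4.8436, 1.5791]  x^+=[1.5554, -0.0531]  P^+=[0.1684 0.0145; 0.0145 0.2561]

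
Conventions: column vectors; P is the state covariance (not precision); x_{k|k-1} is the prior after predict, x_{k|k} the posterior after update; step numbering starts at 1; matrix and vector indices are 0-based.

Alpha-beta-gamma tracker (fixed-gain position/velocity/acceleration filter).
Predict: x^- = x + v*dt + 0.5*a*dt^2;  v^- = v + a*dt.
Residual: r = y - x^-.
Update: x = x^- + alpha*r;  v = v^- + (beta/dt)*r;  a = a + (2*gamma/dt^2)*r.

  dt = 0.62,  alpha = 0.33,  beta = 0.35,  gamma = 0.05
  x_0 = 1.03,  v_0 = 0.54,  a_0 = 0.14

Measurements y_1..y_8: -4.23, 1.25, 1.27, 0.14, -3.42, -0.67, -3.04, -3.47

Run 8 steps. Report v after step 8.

v_post = -2.0414

step 1: x_pred=1.3917  r=-5.6217  x^+=-0.4635  v^+=-2.5467  a^+=-1.3225
step 2: x_pred=-2.2966  r=3.5466  x^+=-1.1262  v^+=-1.3646  a^+=-0.3998
step 3: x_pred=-2.0491  r=3.3191  x^+=-0.9538  v^+=0.2612  a^+=0.4636
step 4: x_pred=-0.7027  r=0.8427  x^+=-0.4246  v^+=1.0244  a^+=0.6829
step 5: x_pred=0.3418  r=-3.7618  x^+=-0.8996  v^+=-0.6758  a^+=-0.2958
step 6: x_pred=-1.3755  r=0.7055  x^+=-1.1427  v^+=-0.4609  a^+=-0.1122
step 7: x_pred=-1.4500  r=-1.5900  x^+=-1.9747  v^+=-1.4281  a^+=-0.5259
step 8: x_pred=-2.9612  r=-0.5088  x^+=-3.1291  v^+=-2.0414  a^+=-0.6582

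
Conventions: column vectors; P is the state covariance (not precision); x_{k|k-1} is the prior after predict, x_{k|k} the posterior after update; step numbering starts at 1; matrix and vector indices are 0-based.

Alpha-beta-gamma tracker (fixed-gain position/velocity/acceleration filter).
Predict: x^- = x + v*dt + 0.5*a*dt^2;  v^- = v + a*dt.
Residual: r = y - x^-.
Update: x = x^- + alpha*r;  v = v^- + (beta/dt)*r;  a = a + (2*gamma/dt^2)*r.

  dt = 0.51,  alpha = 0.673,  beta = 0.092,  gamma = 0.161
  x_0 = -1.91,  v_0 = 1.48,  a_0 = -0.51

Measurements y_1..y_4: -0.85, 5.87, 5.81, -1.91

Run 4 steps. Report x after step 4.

x_post = 1.9884

step 1: x_pred=-1.2215  r=0.3715  x^+=-0.9715  v^+=1.2869  a^+=-0.0501
step 2: x_pred=-0.3217  r=6.1917  x^+=3.8453  v^+=2.3783  a^+=7.6151
step 3: x_pred=6.0486  r=-0.2386  x^+=5.8880  v^+=6.2190  a^+=7.3197
step 4: x_pred=10.0116  r=-11.9216  x^+=1.9884  v^+=7.8015  a^+=-7.4391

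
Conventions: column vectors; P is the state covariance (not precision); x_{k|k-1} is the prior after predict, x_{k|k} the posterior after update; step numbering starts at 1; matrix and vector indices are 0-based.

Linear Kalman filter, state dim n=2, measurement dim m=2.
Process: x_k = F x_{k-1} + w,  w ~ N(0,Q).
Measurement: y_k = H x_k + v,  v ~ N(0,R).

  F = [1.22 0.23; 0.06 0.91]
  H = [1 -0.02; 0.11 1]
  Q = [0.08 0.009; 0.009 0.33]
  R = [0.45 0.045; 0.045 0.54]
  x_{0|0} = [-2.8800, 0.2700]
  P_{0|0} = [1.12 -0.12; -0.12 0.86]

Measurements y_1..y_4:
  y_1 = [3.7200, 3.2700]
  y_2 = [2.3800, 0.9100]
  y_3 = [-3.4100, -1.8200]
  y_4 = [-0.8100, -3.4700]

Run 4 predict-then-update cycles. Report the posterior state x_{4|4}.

step 1: x^-=[-3.4515, 0.0729]  P^-=[1.7252 0.1361; 0.1361 1.0331]  S=[2.1701 0.3499; 0.3499 1.6239]  K=[0.7888 0.0307; -0.0527 0.6568]  nu=[7.1730, 3.5768]  x^+=[2.3160, 2.0439]  P^+=[0.3566 0.0129; 0.0129 0.3509]
step 2: x^-=[3.2957, 1.9989]  P^-=[0.6365 0.1230; 0.1230 0.6232]  S=[1.0818 0.2253; 0.2253 1.1980]  K=[0.5751 0.0530; -0.0089 0.5332]  nu=[-0.8757, -1.4515]  x^+=[2.7152, 1.2328]  P^+=[0.2617 0.0257; 0.0257 0.2847]
step 3: x^-=[3.5961, 1.2848]  P^-=[0.4990 0.1166; 0.1166 0.5695]  S=[0.9445 0.2049; 0.2049 1.1412]  K=[0.5132 0.0582; 0.0008 0.5101]  nu=[-6.9804, -3.5003]  x^+=[-0.1897, -0.5063]  P^+=[0.2341 0.0287; 0.0287 0.2724]
step 4: x^-=[-0.3479, -0.4721]  P^-=[0.4590 0.1155; 0.1155 0.5595]  S=[0.9046 0.1995; 0.1995 1.1305]  K=[0.4916 0.0600; 0.0038 0.5055]  nu=[-0.4716, -2.9596]  x^+=[-0.7574, -1.9700]  P^+=[0.2245 0.0298; 0.0298 0.2699]

x_post = [-0.7574, -1.9700]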